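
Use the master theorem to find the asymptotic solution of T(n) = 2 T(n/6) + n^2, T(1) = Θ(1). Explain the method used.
T(n) = Θ(n^2)

log_6 2 ≈ 0.387. f(n) = n^2 dominates n^(log_6 2) since 2 > 0.387, and the regularity condition a·f(n/b) = 2·(n/6)^2 = (2/36)·n^2 ≤ c·f(n) holds with c = 2/36 ≈ 0.0556 < 1. So this is Case 3: T(n) = Θ(f(n)) = Θ(n^2).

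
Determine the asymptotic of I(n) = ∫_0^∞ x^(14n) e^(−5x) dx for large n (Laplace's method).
I(n) ~ (sqrt(2π·14n) / 5) · (14n/(5e))^(14n)

Write the integrand as exp(14n ln x − 5x) and set f(x) = 14n ln x − 5x. Then f'(x) = 14n/x − 5 = 0 at x* = 14n/5, and f''(x*) = −14n/x*^2 = −5^2/(14n). Laplace's method (interior maximum) gives
  I(n) ~ e^(f(x*)) · sqrt(2π / |f''(x*)|)
        = exp(14n ln(14n/5) − 14n) · sqrt(2π · 14n / 5^2)
        = (14n/5)^(14n) e^(−14n) · sqrt(2π·14n) / 5
        = (sqrt(2π·14n) / 5) · (14n/(5e))^(14n).
This matches Γ(14n+1)/5^(14n+1) with Stirling applied to Γ.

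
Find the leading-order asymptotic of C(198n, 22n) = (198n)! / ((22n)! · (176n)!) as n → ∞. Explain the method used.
C(198n, 22n) ~ (387420489/16777216)^(22n) · sqrt(9/(16π·22n))

Write N = 22n. Apply Stirling to each factorial:
  (9N)! ~ sqrt(2π·9N) · (9N/e)^(9N),
  N! ~ sqrt(2π N) · (N/e)^N,
  (8N)! ~ sqrt(2π·8N) · (8N/e)^(8N).
The exponential factors combine to (9N)^(9N) / (N^N · (8N)^(8N)) = 9^(9N)/8^(8N) = (9^9/8^8)^N = (387420489/16777216)^N.
The square-root prefactors combine to sqrt(2π·9N) / (sqrt(2π N)·sqrt(2π·8N)) = sqrt(9 / (2π·8·N)) = sqrt(9/(16π·22n)).
Substituting N = 22n: C(198n, 22n) ~ (387420489/16777216)^(22n) · sqrt(9/(16π·22n)).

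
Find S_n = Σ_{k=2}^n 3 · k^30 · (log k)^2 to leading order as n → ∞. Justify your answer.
S_n ~ 3 · n^31 · (log n)^2 / 31

By integral comparison, S_n = ∫_1^n 3 · x^30 · (log x)^2 dx + O(n^30 · (log n)^2). For the integral, the leading term of ∫_1^n x^30 (log x)^2 dx is n^31/31 · (log n)^2 (by repeated integration by parts; each step lowers the log-exponent and produces a relatively O(1/log n) correction). Hence S_n ~ 3 · n^31 · (log n)^2 / 31.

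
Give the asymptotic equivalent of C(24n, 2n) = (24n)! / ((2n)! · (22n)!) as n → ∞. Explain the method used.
C(24n, 2n) ~ (8916100448256/285311670611)^(2n) · sqrt(6/(11π·2n))

Write N = 2n. Apply Stirling to each factorial:
  (12N)! ~ sqrt(2π·12N) · (12N/e)^(12N),
  N! ~ sqrt(2π N) · (N/e)^N,
  (11N)! ~ sqrt(2π·11N) · (11N/e)^(11N).
The exponential factors combine to (12N)^(12N) / (N^N · (11N)^(11N)) = 12^(12N)/11^(11N) = (12^12/11^11)^N = (8916100448256/285311670611)^N.
The square-root prefactors combine to sqrt(2π·12N) / (sqrt(2π N)·sqrt(2π·11N)) = sqrt(12 / (2π·11·N)) = sqrt(6/(11π·2n)).
Substituting N = 2n: C(24n, 2n) ~ (8916100448256/285311670611)^(2n) · sqrt(6/(11π·2n)).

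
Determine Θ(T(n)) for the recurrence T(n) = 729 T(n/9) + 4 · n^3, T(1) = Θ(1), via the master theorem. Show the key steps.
T(n) = Θ(n^3 log n)

log_9 729 = 3, and f(n) = 4 · n^3 = Θ(n^(log_9 729)). This is Case 2 of the master theorem: T(n) = Θ(f(n) · log n) = Θ(n^3 log n).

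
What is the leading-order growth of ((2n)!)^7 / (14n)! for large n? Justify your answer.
((2n)!)^7/(14n)! ~ ((2π·2n)^(6/2) / sqrt(7)) · 7^(−7·2n)  →  0

Write N = 2n. Stirling: N! ~ sqrt(2π N)(N/e)^N and (7N)! ~ sqrt(2π·7N)·(7N/e)^(7N).
  (N!)^7/(7N)! ~ (2π N)^(7/2) (N/e)^(7N) / [sqrt(2π·7N) (7N/e)^(7N)]
     = (2π N)^(7/2) / sqrt(2π·7N) · (N/(7N))^(7N)
     = (2π N)^((7−1)/2) / sqrt(7) · 7^(−7N).
Since 7^7 > 1, the factor 7^(−7N) decays exponentially, so the ratio → 0. Substituting N = 2n gives the stated form.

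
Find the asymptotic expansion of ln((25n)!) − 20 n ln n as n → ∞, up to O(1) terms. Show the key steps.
ln((25n)!) − 20 n ln n = 5 n ln n + 25(ln 25 − 1) n + (1/2) ln(2π·25n) + O(1/n)

Stirling: ln((25n)!) = 25n ln(25n) − 25n + (1/2) ln(2π·25n) + O(1/n).
Expand 25n ln(25n) = 25n (ln n + ln 25) = 25n ln n + 25n ln 25.
Subtract 20n ln n: leading term is (25 − 20) n ln n = 5 n ln n. The next term is 25n ln 25 − 25n = 25(ln 25 − 1) n. Then the (1/2) ln(2π·25n) correction.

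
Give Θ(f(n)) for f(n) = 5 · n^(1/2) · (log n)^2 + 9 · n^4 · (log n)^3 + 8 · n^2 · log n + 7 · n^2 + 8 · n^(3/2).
f(n) ∈ Θ(n^4 · (log n)^3)

Compare the terms by growth order. For large n, n^a · (log n)^b dominates n^a' · (log n)^b' iff a > a', or (a = a' and b > b'). Ranking the 5 terms shows the dominant one is 9 · n^4 · (log n)^3. Hence f(n) ∈ Θ(n^4 · (log n)^3).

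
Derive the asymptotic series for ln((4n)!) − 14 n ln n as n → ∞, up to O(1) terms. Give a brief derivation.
ln((4n)!) − 14 n ln n = −10 n ln n + 4(ln 4 − 1) n + (1/2) ln(2π·4n) + O(1/n)

Stirling: ln((4n)!) = 4n ln(4n) − 4n + (1/2) ln(2π·4n) + O(1/n).
Expand 4n ln(4n) = 4n (ln n + ln 4) = 4n ln n + 4n ln 4.
Subtract 14n ln n: leading term is (4 − 14) n ln n = −10 n ln n. The next term is 4n ln 4 − 4n = 4(ln 4 − 1) n. Then the (1/2) ln(2π·4n) correction.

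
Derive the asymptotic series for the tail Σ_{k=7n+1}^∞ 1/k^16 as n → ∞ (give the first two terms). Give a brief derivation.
Σ_{k>7n} 1/k^16 = 1/(15 · (7n)^15) − 1/(2 · (7n)^16) + O(1/(7n)^17)

Compare to the integral: ∫_{7n}^∞ x^(−16) dx = [−x^(−15)/15]_{7n}^∞ = 1/((16−1)·(7n)^15). The Euler-Maclaurin correction adds −f(7n)/2 = −1/(2·(7n)^16). Euler-Maclaurin then gives
  Σ_{k>7n} 1/k^16 = ∫_{7n}^∞ dx/x^16 − 1/(2·(7n)^16) + O(1/(7n)^17).
(Equivalently this is ζ(16) − Σ_{k≤7n} 1/k^16.)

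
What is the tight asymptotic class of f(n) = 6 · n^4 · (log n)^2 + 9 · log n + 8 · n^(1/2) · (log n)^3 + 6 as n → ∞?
f(n) ∈ Θ(n^4 · (log n)^2)

Compare the terms by growth order. For large n, n^a · (log n)^b dominates n^a' · (log n)^b' iff a > a', or (a = a' and b > b'). Ranking the 4 terms shows the dominant one is 6 · n^4 · (log n)^2. Hence f(n) ∈ Θ(n^4 · (log n)^2).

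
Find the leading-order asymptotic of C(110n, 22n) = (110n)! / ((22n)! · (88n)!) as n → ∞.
C(110n, 22n) ~ (3125/256)^(22n) · sqrt(5/(8π·22n))

Write N = 22n. Apply Stirling to each factorial:
  (5N)! ~ sqrt(2π·5N) · (5N/e)^(5N),
  N! ~ sqrt(2π N) · (N/e)^N,
  (4N)! ~ sqrt(2π·4N) · (4N/e)^(4N).
The exponential factors combine to (5N)^(5N) / (N^N · (4N)^(4N)) = 5^(5N)/4^(4N) = (5^5/4^4)^N = (3125/256)^N.
The square-root prefactors combine to sqrt(2π·5N) / (sqrt(2π N)·sqrt(2π·4N)) = sqrt(5 / (2π·4·N)) = sqrt(5/(8π·22n)).
Substituting N = 22n: C(110n, 22n) ~ (3125/256)^(22n) · sqrt(5/(8π·22n)).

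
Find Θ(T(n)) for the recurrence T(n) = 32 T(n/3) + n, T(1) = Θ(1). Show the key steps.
T(n) = Θ(n^(log_3 32))

Master theorem: compare f(n) = n to n^(log_3 32) where log_3 32 ≈ 3.155. Since 1 < log_3 32, we have f(n) = O(n^(log_3 32 − ε)) for some ε > 0 — Case 1. Hence T(n) = Θ(n^(log_3 32)).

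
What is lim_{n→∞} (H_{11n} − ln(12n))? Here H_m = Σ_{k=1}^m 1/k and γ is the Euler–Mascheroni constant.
lim = ln(11/12) + γ

By Euler-Maclaurin, H_m = ln m + γ + O(1/m). So
  H_{11n} − ln(12n) = ln(11n) + γ − ln(12n) + O(1/n)
                       = ln(11/12) + γ + O(1/n).
Hence the limit is ln(11/12) + γ.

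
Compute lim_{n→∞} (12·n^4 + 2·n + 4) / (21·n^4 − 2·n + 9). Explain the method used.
lim = 12/21 = 4/7

For large n the leading n^4 terms dominate both numerator and denominator. Dividing top and bottom by n^4, every other term tends to 0, leaving 12/21 = 4/7.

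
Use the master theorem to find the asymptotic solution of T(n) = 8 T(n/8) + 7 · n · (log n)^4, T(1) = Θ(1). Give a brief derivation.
T(n) = Θ(n · (log n)^5)

Here log_8 8 = 1 and f(n) = 7 · n · (log n)^4 = Θ(n^(log_8 8) · (log n)^4). This is the extended Case 2 of the master theorem (f matches the critical exponent up to log factors), giving T(n) = Θ(n^(log_8 8) · (log n)^(4+1)) = Θ(n · (log n)^5).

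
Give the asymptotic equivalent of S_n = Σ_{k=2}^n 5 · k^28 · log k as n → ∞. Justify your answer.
S_n ~ 5 · n^29 log n / 29 − 5 · n^29 / 841

By integral comparison, S_n = ∫_1^n 5 · x^28 · log x dx + O(n^28 · log n). For the integral, ∫ x^28 log x dx = n^29 log n / 29 − n^29/841 (integration by parts). Hence S_n ~ 5 · n^29 log n / 29 − 5 · n^29 / 841.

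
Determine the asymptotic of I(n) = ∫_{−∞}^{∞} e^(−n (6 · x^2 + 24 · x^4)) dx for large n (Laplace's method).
I(n) ~ sqrt(π/(6n))

φ(x) = 6 · x^2 + 24 · x^4 has its unique global minimum at x* = 0 (since φ'(x) = 12x + 96x^3 = 0 only at x = 0 for real x with both coefficients positive, and φ → ∞ as |x| → ∞). At x* = 0, φ(0) = 0 and φ''(0) = 12. Laplace's method then gives
  I(n) ~ sqrt(2π / (n · φ''(0))) · e^(−n φ(0)) = sqrt(2π / (12n)) = sqrt(π/(6n)).
The 24 · x^4 term contributes only at subleading order (an O(1/n) relative correction).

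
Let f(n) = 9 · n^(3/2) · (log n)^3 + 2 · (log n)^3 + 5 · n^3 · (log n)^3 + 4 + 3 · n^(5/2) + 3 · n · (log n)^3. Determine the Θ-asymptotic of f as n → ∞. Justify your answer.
f(n) ∈ Θ(n^3 · (log n)^3)

Compare the terms by growth order. For large n, n^a · (log n)^b dominates n^a' · (log n)^b' iff a > a', or (a = a' and b > b'). Ranking the 6 terms shows the dominant one is 5 · n^3 · (log n)^3. Hence f(n) ∈ Θ(n^3 · (log n)^3).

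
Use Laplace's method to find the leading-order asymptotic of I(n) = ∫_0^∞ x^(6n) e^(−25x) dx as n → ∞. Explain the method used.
I(n) ~ (sqrt(2π·6n) / 25) · (6n/(25e))^(6n)

Write the integrand as exp(6n ln x − 25x) and set f(x) = 6n ln x − 25x. Then f'(x) = 6n/x − 25 = 0 at x* = 6n/25, and f''(x*) = −6n/x*^2 = −25^2/(6n). Laplace's method (interior maximum) gives
  I(n) ~ e^(f(x*)) · sqrt(2π / |f''(x*)|)
        = exp(6n ln(6n/25) − 6n) · sqrt(2π · 6n / 25^2)
        = (6n/25)^(6n) e^(−6n) · sqrt(2π·6n) / 25
        = (sqrt(2π·6n) / 25) · (6n/(25e))^(6n).
This matches Γ(6n+1)/25^(6n+1) with Stirling applied to Γ.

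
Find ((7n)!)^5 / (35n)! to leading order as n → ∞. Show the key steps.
((7n)!)^5/(35n)! ~ ((2π·7n)^(4/2) / sqrt(5)) · 5^(−5·7n)  →  0

Write N = 7n. Stirling: N! ~ sqrt(2π N)(N/e)^N and (5N)! ~ sqrt(2π·5N)·(5N/e)^(5N).
  (N!)^5/(5N)! ~ (2π N)^(5/2) (N/e)^(5N) / [sqrt(2π·5N) (5N/e)^(5N)]
     = (2π N)^(5/2) / sqrt(2π·5N) · (N/(5N))^(5N)
     = (2π N)^((5−1)/2) / sqrt(5) · 5^(−5N).
Since 5^5 > 1, the factor 5^(−5N) decays exponentially, so the ratio → 0. Substituting N = 7n gives the stated form.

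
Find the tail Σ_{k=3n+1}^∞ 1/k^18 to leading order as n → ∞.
Σ_{k>3n} 1/k^18 ~ 1/(17 · (3n)^17)

Compare to the integral: ∫_{3n}^∞ x^(−18) dx = [−x^(−17)/17]_{3n}^∞ = 1/((18−1)·(3n)^17). Euler-Maclaurin then gives
  Σ_{k>3n} 1/k^18 = ∫_{3n}^∞ dx/x^18 − 1/(2·(3n)^18) + O(1/(3n)^19).
(Equivalently this is ζ(18) − Σ_{k≤3n} 1/k^18.)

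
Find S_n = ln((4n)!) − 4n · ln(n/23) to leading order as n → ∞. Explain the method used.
S_n ~ 4n · (ln 92 − 1) + O(ln n)

Stirling: ln((4n)!) = 4n ln(4n) − 4n + O(ln n).
  S_n = 4n ln(4n) − 4n − 4n ln(n/23) + O(ln n)
      = 4n ln(4n) − 4n ln n + 4n ln 23 − 4n + O(ln n)
      = 4n ln 4 + 4n ln 23 − 4n + O(ln n)
      = 4n (ln 92 − 1) + O(ln n).
Numerically ln(92) − 1 ≈ 3.5218.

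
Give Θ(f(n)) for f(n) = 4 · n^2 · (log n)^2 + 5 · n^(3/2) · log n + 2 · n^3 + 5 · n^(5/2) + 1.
f(n) ∈ Θ(n^3)

Compare the terms by growth order. For large n, n^a · (log n)^b dominates n^a' · (log n)^b' iff a > a', or (a = a' and b > b'). Ranking the 5 terms shows the dominant one is 2 · n^3. Hence f(n) ∈ Θ(n^3).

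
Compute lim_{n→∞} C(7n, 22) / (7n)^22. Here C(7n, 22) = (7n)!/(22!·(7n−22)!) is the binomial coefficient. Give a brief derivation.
lim = 1/22! = 1/1124000727777607680000

With N = 7n → ∞: C(N, 22) / N^22 = [N(N−1)…(N−21)] / (22! · N^22) = (1/22!) · 1 · (1 − 1/(7n)) · … · (1 − 21/(7n)). Each factor → 1 as N → ∞, so the limit is 1/22! = 1/1124000727777607680000.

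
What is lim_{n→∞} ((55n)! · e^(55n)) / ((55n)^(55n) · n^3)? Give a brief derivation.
lim = 0

Stirling: (55n)! ~ sqrt(2π·55n) · (55n/e)^(55n). Hence
  (55n)! · e^(55n) / (55n)^(55n) ~ sqrt(2π·55n).
Dividing by n^3: sqrt(2π·55n) / n^3 = sqrt(2π·55) · n^((1−6)/2), so the expression behaves like sqrt(2π·55) · n^((1−6)/2) → 0.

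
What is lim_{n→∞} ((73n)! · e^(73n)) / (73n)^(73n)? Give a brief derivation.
lim = ∞

Stirling: (73n)! ~ sqrt(2π·73n) · (73n/e)^(73n). Hence
  (73n)! · e^(73n) / (73n)^(73n) ~ sqrt(2π·73n) = sqrt(2π·73) · sqrt(n) → ∞.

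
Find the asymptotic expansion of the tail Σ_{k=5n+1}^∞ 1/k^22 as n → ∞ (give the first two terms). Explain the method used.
Σ_{k>5n} 1/k^22 = 1/(21 · (5n)^21) − 1/(2 · (5n)^22) + O(1/(5n)^23)

Compare to the integral: ∫_{5n}^∞ x^(−22) dx = [−x^(−21)/21]_{5n}^∞ = 1/((22−1)·(5n)^21). The Euler-Maclaurin correction adds −f(5n)/2 = −1/(2·(5n)^22). Euler-Maclaurin then gives
  Σ_{k>5n} 1/k^22 = ∫_{5n}^∞ dx/x^22 − 1/(2·(5n)^22) + O(1/(5n)^23).
(Equivalently this is ζ(22) − Σ_{k≤5n} 1/k^22.)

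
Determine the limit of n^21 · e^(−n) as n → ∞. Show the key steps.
lim = 0

Exponentials with base > 1 dominate every fixed polynomial: for any fixed c, n^c / e^n → 0 as n → ∞ (e.g. by the ratio test, or since e^n grows faster than any power of n). Hence n^21 · e^(−n) = n^21 / e^n → 0.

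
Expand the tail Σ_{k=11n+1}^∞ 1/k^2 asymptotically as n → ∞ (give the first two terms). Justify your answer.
Σ_{k>11n} 1/k^2 = 1/(1 · (11n)) − 1/(2 · (11n)^2) + O(1/(11n)^3)

Compare to the integral: ∫_{11n}^∞ x^(−2) dx = [−x^(−1)/1]_{11n}^∞ = 1/((2−1)·(11n)). The Euler-Maclaurin correction adds −f(11n)/2 = −1/(2·(11n)^2). Euler-Maclaurin then gives
  Σ_{k>11n} 1/k^2 = ∫_{11n}^∞ dx/x^2 − 1/(2·(11n)^2) + O(1/(11n)^3).
(Equivalently this is ζ(2) − Σ_{k≤11n} 1/k^2.)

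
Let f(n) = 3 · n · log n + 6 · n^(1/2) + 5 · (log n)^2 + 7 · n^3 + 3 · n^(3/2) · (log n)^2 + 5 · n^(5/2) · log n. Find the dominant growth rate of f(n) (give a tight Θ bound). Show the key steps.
f(n) ∈ Θ(n^3)

Compare the terms by growth order. For large n, n^a · (log n)^b dominates n^a' · (log n)^b' iff a > a', or (a = a' and b > b'). Ranking the 6 terms shows the dominant one is 7 · n^3. Hence f(n) ∈ Θ(n^3).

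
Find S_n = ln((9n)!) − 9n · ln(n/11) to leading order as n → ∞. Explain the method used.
S_n ~ 9n · (ln 99 − 1) + O(ln n)

Stirling: ln((9n)!) = 9n ln(9n) − 9n + O(ln n).
  S_n = 9n ln(9n) − 9n − 9n ln(n/11) + O(ln n)
      = 9n ln(9n) − 9n ln n + 9n ln 11 − 9n + O(ln n)
      = 9n ln 9 + 9n ln 11 − 9n + O(ln n)
      = 9n (ln 99 − 1) + O(ln n).
Numerically ln(99) − 1 ≈ 3.5951.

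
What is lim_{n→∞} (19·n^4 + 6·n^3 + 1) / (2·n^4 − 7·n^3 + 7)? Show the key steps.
lim = 19/2

For large n the leading n^4 terms dominate both numerator and denominator. Dividing top and bottom by n^4, every other term tends to 0, leaving 19/2.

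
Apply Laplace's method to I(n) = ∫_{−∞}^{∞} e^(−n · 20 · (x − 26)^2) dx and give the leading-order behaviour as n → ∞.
I(n) = sqrt(π/(20n))

Here φ(x) = 20 · (x − 26)^2 has its unique minimum at x* = 26 with φ(x*) = 0 and φ''(x*) = 40. Laplace's method gives
  I(n) ~ e^(−n φ(x*)) · sqrt(2π / (n · φ''(x*))) = sqrt(2π / (40n)) = sqrt(π/(20n)).
This is exact: substituting u = (x − 26)·sqrt(20n) gives I(n) = (1/sqrt(20n)) ∫_{−∞}^{∞} e^(−u^2) du = sqrt(π/(20n)).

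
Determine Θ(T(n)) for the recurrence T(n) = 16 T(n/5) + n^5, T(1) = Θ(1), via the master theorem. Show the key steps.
T(n) = Θ(n^5)

log_5 16 ≈ 1.723. f(n) = n^5 dominates n^(log_5 16) since 5 > 1.723, and the regularity condition a·f(n/b) = 16·(n/5)^5 = (16/3125)·n^5 ≤ c·f(n) holds with c = 16/3125 ≈ 0.00512 < 1. So this is Case 3: T(n) = Θ(f(n)) = Θ(n^5).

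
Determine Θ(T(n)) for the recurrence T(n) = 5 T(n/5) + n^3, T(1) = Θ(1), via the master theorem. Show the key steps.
T(n) = Θ(n^3)

log_5 5 ≈ 1.000. f(n) = n^3 dominates n^(log_5 5) since 3 > 1.000, and the regularity condition a·f(n/b) = 5·(n/5)^3 = (5/125)·n^3 ≤ c·f(n) holds with c = 5/125 ≈ 0.04 < 1. So this is Case 3: T(n) = Θ(f(n)) = Θ(n^3).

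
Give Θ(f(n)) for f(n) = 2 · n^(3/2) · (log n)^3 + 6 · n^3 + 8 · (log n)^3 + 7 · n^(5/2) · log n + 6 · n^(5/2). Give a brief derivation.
f(n) ∈ Θ(n^3)

Compare the terms by growth order. For large n, n^a · (log n)^b dominates n^a' · (log n)^b' iff a > a', or (a = a' and b > b'). Ranking the 5 terms shows the dominant one is 6 · n^3. Hence f(n) ∈ Θ(n^3).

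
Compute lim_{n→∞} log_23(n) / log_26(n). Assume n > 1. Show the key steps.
lim = ln(26) / ln(23) = log_23(26)

Change of base: log_23(n) = ln n / ln 23 and log_26(n) = ln n / ln 26. The ratio is (ln n / ln 23) · (ln 26 / ln n) = ln 26 / ln 23, a constant independent of n. So the limit is ln 26 / ln 23 = log_23(26).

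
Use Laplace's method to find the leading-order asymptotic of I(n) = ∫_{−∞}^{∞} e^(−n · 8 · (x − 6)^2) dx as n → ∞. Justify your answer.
I(n) = sqrt(π/(8n))

Here φ(x) = 8 · (x − 6)^2 has its unique minimum at x* = 6 with φ(x*) = 0 and φ''(x*) = 16. Laplace's method gives
  I(n) ~ e^(−n φ(x*)) · sqrt(2π / (n · φ''(x*))) = sqrt(2π / (16n)) = sqrt(π/(8n)).
This is exact: substituting u = (x − 6)·sqrt(8n) gives I(n) = (1/sqrt(8n)) ∫_{−∞}^{∞} e^(−u^2) du = sqrt(π/(8n)).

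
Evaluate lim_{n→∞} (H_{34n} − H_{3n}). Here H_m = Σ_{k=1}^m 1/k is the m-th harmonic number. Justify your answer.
lim = ln(34/3)

Euler-Maclaurin gives H_m = ln m + γ + 1/(2m) + O(1/m^2). The γ and O(1/m) terms cancel in the difference:
  H_{34n} − H_{3n} = ln(34n) − ln(3n) + O(1/n) = ln(34/3) + O(1/n).
Hence the limit is ln(34/3).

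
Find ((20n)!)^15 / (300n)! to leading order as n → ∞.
((20n)!)^15/(300n)! ~ ((2π·20n)^(14/2) / sqrt(15)) · 15^(−15·20n)  →  0

Write N = 20n. Stirling: N! ~ sqrt(2π N)(N/e)^N and (15N)! ~ sqrt(2π·15N)·(15N/e)^(15N).
  (N!)^15/(15N)! ~ (2π N)^(15/2) (N/e)^(15N) / [sqrt(2π·15N) (15N/e)^(15N)]
     = (2π N)^(15/2) / sqrt(2π·15N) · (N/(15N))^(15N)
     = (2π N)^((15−1)/2) / sqrt(15) · 15^(−15N).
Since 15^15 > 1, the factor 15^(−15N) decays exponentially, so the ratio → 0. Substituting N = 20n gives the stated form.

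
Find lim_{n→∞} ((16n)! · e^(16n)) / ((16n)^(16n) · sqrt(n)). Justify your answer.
lim = sqrt(2π·16)

Stirling: (16n)! ~ sqrt(2π·16n) · (16n/e)^(16n). Hence
  (16n)! · e^(16n) / (16n)^(16n) ~ sqrt(2π·16n).
Dividing by sqrt(n): sqrt(2π·16n) / sqrt(n) = sqrt(2π·16) · n^((1−1)/2), so the limit is sqrt(2π·16).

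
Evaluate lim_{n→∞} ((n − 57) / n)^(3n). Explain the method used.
lim = e^(−171)

Rewrite as (1 − 57/n)^(3n). By the standard limit (1 + x/n)^n → e^x, we have (1 − 57/n)^n → e^(−57), and raising to the 3rd power gives e^(−171).
More precisely, ln[(1 − 57/n)^(3n)] = 3n · ln(1 − 57/n) = 3n · (-57/n + O(1/n^2)) = -171 + O(1/n) → -171.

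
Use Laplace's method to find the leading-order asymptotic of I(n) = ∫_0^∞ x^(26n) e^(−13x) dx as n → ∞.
I(n) ~ (sqrt(2π·26n) / 13) · (26n/(13e))^(26n)

Write the integrand as exp(26n ln x − 13x) and set f(x) = 26n ln x − 13x. Then f'(x) = 26n/x − 13 = 0 at x* = 26n/13, and f''(x*) = −26n/x*^2 = −13^2/(26n). Laplace's method (interior maximum) gives
  I(n) ~ e^(f(x*)) · sqrt(2π / |f''(x*)|)
        = exp(26n ln(26n/13) − 26n) · sqrt(2π · 26n / 13^2)
        = (26n/13)^(26n) e^(−26n) · sqrt(2π·26n) / 13
        = (sqrt(2π·26n) / 13) · (26n/(13e))^(26n).
This matches Γ(26n+1)/13^(26n+1) with Stirling applied to Γ.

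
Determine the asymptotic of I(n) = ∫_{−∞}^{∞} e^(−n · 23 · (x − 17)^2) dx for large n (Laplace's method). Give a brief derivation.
I(n) = sqrt(π/(23n))

Here φ(x) = 23 · (x − 17)^2 has its unique minimum at x* = 17 with φ(x*) = 0 and φ''(x*) = 46. Laplace's method gives
  I(n) ~ e^(−n φ(x*)) · sqrt(2π / (n · φ''(x*))) = sqrt(2π / (46n)) = sqrt(π/(23n)).
This is exact: substituting u = (x − 17)·sqrt(23n) gives I(n) = (1/sqrt(23n)) ∫_{−∞}^{∞} e^(−u^2) du = sqrt(π/(23n)).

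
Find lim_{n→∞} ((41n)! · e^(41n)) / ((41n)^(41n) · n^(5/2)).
lim = 0

Stirling: (41n)! ~ sqrt(2π·41n) · (41n/e)^(41n). Hence
  (41n)! · e^(41n) / (41n)^(41n) ~ sqrt(2π·41n).
Dividing by n^(5/2): sqrt(2π·41n) / n^(5/2) = sqrt(2π·41) · n^((1−5)/2), so the expression behaves like sqrt(2π·41) · n^((1−5)/2) → 0.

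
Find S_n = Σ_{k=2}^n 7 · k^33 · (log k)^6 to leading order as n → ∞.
S_n ~ 7 · n^34 · (log n)^6 / 34

By integral comparison, S_n = ∫_1^n 7 · x^33 · (log x)^6 dx + O(n^33 · (log n)^6). For the integral, the leading term of ∫_1^n x^33 (log x)^6 dx is n^34/34 · (log n)^6 (by repeated integration by parts; each step lowers the log-exponent and produces a relatively O(1/log n) correction). Hence S_n ~ 7 · n^34 · (log n)^6 / 34.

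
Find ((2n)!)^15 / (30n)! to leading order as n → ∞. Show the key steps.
((2n)!)^15/(30n)! ~ ((2π·2n)^(14/2) / sqrt(15)) · 15^(−15·2n)  →  0

Write N = 2n. Stirling: N! ~ sqrt(2π N)(N/e)^N and (15N)! ~ sqrt(2π·15N)·(15N/e)^(15N).
  (N!)^15/(15N)! ~ (2π N)^(15/2) (N/e)^(15N) / [sqrt(2π·15N) (15N/e)^(15N)]
     = (2π N)^(15/2) / sqrt(2π·15N) · (N/(15N))^(15N)
     = (2π N)^((15−1)/2) / sqrt(15) · 15^(−15N).
Since 15^15 > 1, the factor 15^(−15N) decays exponentially, so the ratio → 0. Substituting N = 2n gives the stated form.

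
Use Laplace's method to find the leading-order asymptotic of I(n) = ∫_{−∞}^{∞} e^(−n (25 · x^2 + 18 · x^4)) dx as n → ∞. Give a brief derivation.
I(n) ~ sqrt(π/(25n))

φ(x) = 25 · x^2 + 18 · x^4 has its unique global minimum at x* = 0 (since φ'(x) = 50x + 72x^3 = 0 only at x = 0 for real x with both coefficients positive, and φ → ∞ as |x| → ∞). At x* = 0, φ(0) = 0 and φ''(0) = 50. Laplace's method then gives
  I(n) ~ sqrt(2π / (n · φ''(0))) · e^(−n φ(0)) = sqrt(2π / (50n)) = sqrt(π/(25n)).
The 18 · x^4 term contributes only at subleading order (an O(1/n) relative correction).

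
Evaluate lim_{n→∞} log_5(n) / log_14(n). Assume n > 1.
lim = ln(14) / ln(5) = log_5(14)

Change of base: log_5(n) = ln n / ln 5 and log_14(n) = ln n / ln 14. The ratio is (ln n / ln 5) · (ln 14 / ln n) = ln 14 / ln 5, a constant independent of n. So the limit is ln 14 / ln 5 = log_5(14).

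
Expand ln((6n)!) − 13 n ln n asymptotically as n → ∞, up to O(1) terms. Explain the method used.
ln((6n)!) − 13 n ln n = −7 n ln n + 6(ln 6 − 1) n + (1/2) ln(2π·6n) + O(1/n)

Stirling: ln((6n)!) = 6n ln(6n) − 6n + (1/2) ln(2π·6n) + O(1/n).
Expand 6n ln(6n) = 6n (ln n + ln 6) = 6n ln n + 6n ln 6.
Subtract 13n ln n: leading term is (6 − 13) n ln n = −7 n ln n. The next term is 6n ln 6 − 6n = 6(ln 6 − 1) n. Then the (1/2) ln(2π·6n) correction.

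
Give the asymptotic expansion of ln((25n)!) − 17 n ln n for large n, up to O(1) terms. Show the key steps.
ln((25n)!) − 17 n ln n = 8 n ln n + 25(ln 25 − 1) n + (1/2) ln(2π·25n) + O(1/n)

Stirling: ln((25n)!) = 25n ln(25n) − 25n + (1/2) ln(2π·25n) + O(1/n).
Expand 25n ln(25n) = 25n (ln n + ln 25) = 25n ln n + 25n ln 25.
Subtract 17n ln n: leading term is (25 − 17) n ln n = 8 n ln n. The next term is 25n ln 25 − 25n = 25(ln 25 − 1) n. Then the (1/2) ln(2π·25n) correction.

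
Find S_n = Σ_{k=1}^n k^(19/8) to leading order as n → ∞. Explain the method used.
S_n ~ (8/27) · n^(27/8)

Integral comparison: Σ_{k=1}^n k^(19/8) = ∫_0^n x^(19/8) dx + O(n^(19/8)). The integral is n^(1 + 19/8) / (1 + 19/8) = n^((19+8)/8) / ((19+8)/8) = (8/27) · n^(27/8).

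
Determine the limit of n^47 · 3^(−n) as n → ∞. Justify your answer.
lim = 0

Exponentials with base > 1 dominate every fixed polynomial: for any fixed c, n^c / 3^n → 0 as n → ∞ (e.g. by the ratio test, or by writing 3^n = e^(n ln 3) and noting e^(n ln 3) / n^c → ∞). Hence n^47 · 3^(−n) = n^47 / 3^n → 0.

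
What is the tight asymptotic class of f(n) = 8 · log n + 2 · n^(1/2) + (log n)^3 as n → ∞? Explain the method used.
f(n) ∈ Θ(n^(1/2))

Compare the terms by growth order. For large n, n^a · (log n)^b dominates n^a' · (log n)^b' iff a > a', or (a = a' and b > b'). Ranking the 3 terms shows the dominant one is 2 · n^(1/2). Hence f(n) ∈ Θ(n^(1/2)).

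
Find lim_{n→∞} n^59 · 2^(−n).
lim = 0

Exponentials with base > 1 dominate every fixed polynomial: for any fixed c, n^c / 2^n → 0 as n → ∞ (e.g. by the ratio test, or by writing 2^n = e^(n ln 2) and noting e^(n ln 2) / n^c → ∞). Hence n^59 · 2^(−n) = n^59 / 2^n → 0.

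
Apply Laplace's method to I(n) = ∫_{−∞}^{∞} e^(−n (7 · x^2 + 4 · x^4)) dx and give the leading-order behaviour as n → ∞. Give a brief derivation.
I(n) ~ sqrt(π/(7n))

φ(x) = 7 · x^2 + 4 · x^4 has its unique global minimum at x* = 0 (since φ'(x) = 14x + 16x^3 = 0 only at x = 0 for real x with both coefficients positive, and φ → ∞ as |x| → ∞). At x* = 0, φ(0) = 0 and φ''(0) = 14. Laplace's method then gives
  I(n) ~ sqrt(2π / (n · φ''(0))) · e^(−n φ(0)) = sqrt(2π / (14n)) = sqrt(π/(7n)).
The 4 · x^4 term contributes only at subleading order (an O(1/n) relative correction).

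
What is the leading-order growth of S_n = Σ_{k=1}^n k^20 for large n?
S_n ~ n^21 / 21

By integral comparison (Euler-Maclaurin), Σ_{k=1}^n k^20 = ∫_0^n x^20 dx + O(n^20) = n^21/21 + O(n^20). (Equivalently, Faulhaber's formula gives the same leading term.)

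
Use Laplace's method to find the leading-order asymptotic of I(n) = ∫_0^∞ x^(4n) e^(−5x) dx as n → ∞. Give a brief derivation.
I(n) ~ (sqrt(2π·4n) / 5) · (4n/(5e))^(4n)

Write the integrand as exp(4n ln x − 5x) and set f(x) = 4n ln x − 5x. Then f'(x) = 4n/x − 5 = 0 at x* = 4n/5, and f''(x*) = −4n/x*^2 = −5^2/(4n). Laplace's method (interior maximum) gives
  I(n) ~ e^(f(x*)) · sqrt(2π / |f''(x*)|)
        = exp(4n ln(4n/5) − 4n) · sqrt(2π · 4n / 5^2)
        = (4n/5)^(4n) e^(−4n) · sqrt(2π·4n) / 5
        = (sqrt(2π·4n) / 5) · (4n/(5e))^(4n).
This matches Γ(4n+1)/5^(4n+1) with Stirling applied to Γ.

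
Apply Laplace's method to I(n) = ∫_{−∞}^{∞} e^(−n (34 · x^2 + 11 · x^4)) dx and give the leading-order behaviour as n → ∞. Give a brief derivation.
I(n) ~ sqrt(π/(34n))

φ(x) = 34 · x^2 + 11 · x^4 has its unique global minimum at x* = 0 (since φ'(x) = 68x + 44x^3 = 0 only at x = 0 for real x with both coefficients positive, and φ → ∞ as |x| → ∞). At x* = 0, φ(0) = 0 and φ''(0) = 68. Laplace's method then gives
  I(n) ~ sqrt(2π / (n · φ''(0))) · e^(−n φ(0)) = sqrt(2π / (68n)) = sqrt(π/(34n)).
The 11 · x^4 term contributes only at subleading order (an O(1/n) relative correction).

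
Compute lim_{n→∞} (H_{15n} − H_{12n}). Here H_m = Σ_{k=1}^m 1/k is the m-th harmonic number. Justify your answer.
lim = ln(15/12) = ln(5/4)

Euler-Maclaurin gives H_m = ln m + γ + 1/(2m) + O(1/m^2). The γ and O(1/m) terms cancel in the difference:
  H_{15n} − H_{12n} = ln(15n) − ln(12n) + O(1/n) = ln(15/12) + O(1/n).
Hence the limit is ln(15/12) = ln(5/4).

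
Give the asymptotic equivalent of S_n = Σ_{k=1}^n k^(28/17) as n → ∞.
S_n ~ (17/45) · n^(45/17)

Integral comparison: Σ_{k=1}^n k^(28/17) = ∫_0^n x^(28/17) dx + O(n^(28/17)). The integral is n^(1 + 28/17) / (1 + 28/17) = n^((28+17)/17) / ((28+17)/17) = (17/45) · n^(45/17).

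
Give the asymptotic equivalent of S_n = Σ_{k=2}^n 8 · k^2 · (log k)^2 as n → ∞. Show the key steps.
S_n ~ 8 · n^3 · (log n)^2 / 3

By integral comparison, S_n = ∫_1^n 8 · x^2 · (log x)^2 dx + O(n^2 · (log n)^2). For the integral, the leading term of ∫_1^n x^2 (log x)^2 dx is n^3/3 · (log n)^2 (by repeated integration by parts; each step lowers the log-exponent and produces a relatively O(1/log n) correction). Hence S_n ~ 8 · n^3 · (log n)^2 / 3.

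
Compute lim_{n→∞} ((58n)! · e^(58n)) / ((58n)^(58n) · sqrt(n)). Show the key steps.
lim = sqrt(2π·58)

Stirling: (58n)! ~ sqrt(2π·58n) · (58n/e)^(58n). Hence
  (58n)! · e^(58n) / (58n)^(58n) ~ sqrt(2π·58n).
Dividing by sqrt(n): sqrt(2π·58n) / sqrt(n) = sqrt(2π·58) · n^((1−1)/2), so the limit is sqrt(2π·58).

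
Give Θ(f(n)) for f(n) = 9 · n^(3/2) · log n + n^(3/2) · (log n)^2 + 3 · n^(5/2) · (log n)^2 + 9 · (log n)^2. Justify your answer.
f(n) ∈ Θ(n^(5/2) · (log n)^2)

Compare the terms by growth order. For large n, n^a · (log n)^b dominates n^a' · (log n)^b' iff a > a', or (a = a' and b > b'). Ranking the 4 terms shows the dominant one is 3 · n^(5/2) · (log n)^2. Hence f(n) ∈ Θ(n^(5/2) · (log n)^2).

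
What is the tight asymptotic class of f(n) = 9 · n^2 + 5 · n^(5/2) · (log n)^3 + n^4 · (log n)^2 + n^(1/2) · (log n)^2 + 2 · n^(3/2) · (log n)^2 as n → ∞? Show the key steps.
f(n) ∈ Θ(n^4 · (log n)^2)

Compare the terms by growth order. For large n, n^a · (log n)^b dominates n^a' · (log n)^b' iff a > a', or (a = a' and b > b'). Ranking the 5 terms shows the dominant one is n^4 · (log n)^2. Hence f(n) ∈ Θ(n^4 · (log n)^2).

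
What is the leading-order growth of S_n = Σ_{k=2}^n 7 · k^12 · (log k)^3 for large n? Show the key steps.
S_n ~ 7 · n^13 · (log n)^3 / 13

By integral comparison, S_n = ∫_1^n 7 · x^12 · (log x)^3 dx + O(n^12 · (log n)^3). For the integral, the leading term of ∫_1^n x^12 (log x)^3 dx is n^13/13 · (log n)^3 (by repeated integration by parts; each step lowers the log-exponent and produces a relatively O(1/log n) correction). Hence S_n ~ 7 · n^13 · (log n)^3 / 13.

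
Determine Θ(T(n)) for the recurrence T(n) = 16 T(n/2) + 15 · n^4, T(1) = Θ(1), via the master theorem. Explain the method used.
T(n) = Θ(n^4 log n)

log_2 16 = 4, and f(n) = 15 · n^4 = Θ(n^(log_2 16)). This is Case 2 of the master theorem: T(n) = Θ(f(n) · log n) = Θ(n^4 log n).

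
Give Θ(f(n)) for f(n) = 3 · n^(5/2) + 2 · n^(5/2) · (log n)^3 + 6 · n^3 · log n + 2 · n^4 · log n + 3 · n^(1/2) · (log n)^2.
f(n) ∈ Θ(n^4 · log n)

Compare the terms by growth order. For large n, n^a · (log n)^b dominates n^a' · (log n)^b' iff a > a', or (a = a' and b > b'). Ranking the 5 terms shows the dominant one is 2 · n^4 · log n. Hence f(n) ∈ Θ(n^4 · log n).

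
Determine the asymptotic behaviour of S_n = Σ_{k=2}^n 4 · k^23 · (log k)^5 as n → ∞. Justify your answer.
S_n ~ n^24 · (log n)^5 / 6

By integral comparison, S_n = ∫_1^n 4 · x^23 · (log x)^5 dx + O(n^23 · (log n)^5). For the integral, the leading term of ∫_1^n x^23 (log x)^5 dx is n^24/24 · (log n)^5 (by repeated integration by parts; each step lowers the log-exponent and produces a relatively O(1/log n) correction). Hence S_n ~ n^24 · (log n)^5 / 6.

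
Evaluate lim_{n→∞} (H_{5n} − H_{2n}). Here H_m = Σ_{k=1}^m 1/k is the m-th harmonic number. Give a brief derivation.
lim = ln(5/2)

Euler-Maclaurin gives H_m = ln m + γ + 1/(2m) + O(1/m^2). The γ and O(1/m) terms cancel in the difference:
  H_{5n} − H_{2n} = ln(5n) − ln(2n) + O(1/n) = ln(5/2) + O(1/n).
Hence the limit is ln(5/2).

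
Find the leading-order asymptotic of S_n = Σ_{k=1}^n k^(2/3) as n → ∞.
S_n ~ (3/5) · n^(5/3)

Integral comparison: Σ_{k=1}^n k^(2/3) = ∫_0^n x^(2/3) dx + O(n^(2/3)). The integral is n^(1 + 2/3) / (1 + 2/3) = n^((2+3)/3) / ((2+3)/3) = (3/5) · n^(5/3).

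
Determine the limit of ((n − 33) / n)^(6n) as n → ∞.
lim = e^(−198)

Rewrite as (1 − 33/n)^(6n). By the standard limit (1 + x/n)^n → e^x, we have (1 − 33/n)^n → e^(−33), and raising to the 6th power gives e^(−198).
More precisely, ln[(1 − 33/n)^(6n)] = 6n · ln(1 − 33/n) = 6n · (-33/n + O(1/n^2)) = -198 + O(1/n) → -198.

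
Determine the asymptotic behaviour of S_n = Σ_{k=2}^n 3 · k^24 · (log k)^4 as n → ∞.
S_n ~ 3 · n^25 · (log n)^4 / 25

By integral comparison, S_n = ∫_1^n 3 · x^24 · (log x)^4 dx + O(n^24 · (log n)^4). For the integral, the leading term of ∫_1^n x^24 (log x)^4 dx is n^25/25 · (log n)^4 (by repeated integration by parts; each step lowers the log-exponent and produces a relatively O(1/log n) correction). Hence S_n ~ 3 · n^25 · (log n)^4 / 25.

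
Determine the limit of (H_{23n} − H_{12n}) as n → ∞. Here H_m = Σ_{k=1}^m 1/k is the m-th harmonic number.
lim = ln(23/12)

Euler-Maclaurin gives H_m = ln m + γ + 1/(2m) + O(1/m^2). The γ and O(1/m) terms cancel in the difference:
  H_{23n} − H_{12n} = ln(23n) − ln(12n) + O(1/n) = ln(23/12) + O(1/n).
Hence the limit is ln(23/12).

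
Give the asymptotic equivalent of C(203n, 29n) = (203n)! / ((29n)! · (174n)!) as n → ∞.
C(203n, 29n) ~ (823543/46656)^(29n) · sqrt(7/(12π·29n))

Write N = 29n. Apply Stirling to each factorial:
  (7N)! ~ sqrt(2π·7N) · (7N/e)^(7N),
  N! ~ sqrt(2π N) · (N/e)^N,
  (6N)! ~ sqrt(2π·6N) · (6N/e)^(6N).
The exponential factors combine to (7N)^(7N) / (N^N · (6N)^(6N)) = 7^(7N)/6^(6N) = (7^7/6^6)^N = (823543/46656)^N.
The square-root prefactors combine to sqrt(2π·7N) / (sqrt(2π N)·sqrt(2π·6N)) = sqrt(7 / (2π·6·N)) = sqrt(7/(12π·29n)).
Substituting N = 29n: C(203n, 29n) ~ (823543/46656)^(29n) · sqrt(7/(12π·29n)).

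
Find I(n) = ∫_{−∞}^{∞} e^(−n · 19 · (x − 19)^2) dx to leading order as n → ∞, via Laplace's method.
I(n) = sqrt(π/(19n))

Here φ(x) = 19 · (x − 19)^2 has its unique minimum at x* = 19 with φ(x*) = 0 and φ''(x*) = 38. Laplace's method gives
  I(n) ~ e^(−n φ(x*)) · sqrt(2π / (n · φ''(x*))) = sqrt(2π / (38n)) = sqrt(π/(19n)).
This is exact: substituting u = (x − 19)·sqrt(19n) gives I(n) = (1/sqrt(19n)) ∫_{−∞}^{∞} e^(−u^2) du = sqrt(π/(19n)).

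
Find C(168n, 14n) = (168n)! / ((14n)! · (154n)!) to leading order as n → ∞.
C(168n, 14n) ~ (8916100448256/285311670611)^(14n) · sqrt(6/(11π·14n))

Write N = 14n. Apply Stirling to each factorial:
  (12N)! ~ sqrt(2π·12N) · (12N/e)^(12N),
  N! ~ sqrt(2π N) · (N/e)^N,
  (11N)! ~ sqrt(2π·11N) · (11N/e)^(11N).
The exponential factors combine to (12N)^(12N) / (N^N · (11N)^(11N)) = 12^(12N)/11^(11N) = (12^12/11^11)^N = (8916100448256/285311670611)^N.
The square-root prefactors combine to sqrt(2π·12N) / (sqrt(2π N)·sqrt(2π·11N)) = sqrt(12 / (2π·11·N)) = sqrt(6/(11π·14n)).
Substituting N = 14n: C(168n, 14n) ~ (8916100448256/285311670611)^(14n) · sqrt(6/(11π·14n)).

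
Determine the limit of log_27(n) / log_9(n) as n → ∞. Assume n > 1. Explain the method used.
lim = ln(9) / ln(27) = log_27(9)

Change of base: log_27(n) = ln n / ln 27 and log_9(n) = ln n / ln 9. The ratio is (ln n / ln 27) · (ln 9 / ln n) = ln 9 / ln 27, a constant independent of n. So the limit is ln 9 / ln 27 = log_27(9).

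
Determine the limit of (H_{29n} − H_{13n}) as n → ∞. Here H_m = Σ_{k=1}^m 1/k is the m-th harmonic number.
lim = ln(29/13)

Euler-Maclaurin gives H_m = ln m + γ + 1/(2m) + O(1/m^2). The γ and O(1/m) terms cancel in the difference:
  H_{29n} − H_{13n} = ln(29n) − ln(13n) + O(1/n) = ln(29/13) + O(1/n).
Hence the limit is ln(29/13).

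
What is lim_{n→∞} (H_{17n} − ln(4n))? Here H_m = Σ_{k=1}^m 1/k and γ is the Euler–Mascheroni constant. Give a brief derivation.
lim = ln(17/4) + γ

By Euler-Maclaurin, H_m = ln m + γ + O(1/m). So
  H_{17n} − ln(4n) = ln(17n) + γ − ln(4n) + O(1/n)
                       = ln(17/4) + γ + O(1/n).
Hence the limit is ln(17/4) + γ.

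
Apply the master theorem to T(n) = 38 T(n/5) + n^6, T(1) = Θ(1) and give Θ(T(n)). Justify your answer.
T(n) = Θ(n^6)

log_5 38 ≈ 2.260. f(n) = n^6 dominates n^(log_5 38) since 6 > 2.260, and the regularity condition a·f(n/b) = 38·(n/5)^6 = (38/15625)·n^6 ≤ c·f(n) holds with c = 38/15625 ≈ 0.00243 < 1. So this is Case 3: T(n) = Θ(f(n)) = Θ(n^6).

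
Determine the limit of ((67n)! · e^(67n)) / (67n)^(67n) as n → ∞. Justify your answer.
lim = ∞

Stirling: (67n)! ~ sqrt(2π·67n) · (67n/e)^(67n). Hence
  (67n)! · e^(67n) / (67n)^(67n) ~ sqrt(2π·67n) = sqrt(2π·67) · sqrt(n) → ∞.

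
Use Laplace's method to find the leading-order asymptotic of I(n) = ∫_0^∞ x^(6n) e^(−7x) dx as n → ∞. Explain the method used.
I(n) ~ (sqrt(2π·6n) / 7) · (6n/(7e))^(6n)

Write the integrand as exp(6n ln x − 7x) and set f(x) = 6n ln x − 7x. Then f'(x) = 6n/x − 7 = 0 at x* = 6n/7, and f''(x*) = −6n/x*^2 = −7^2/(6n). Laplace's method (interior maximum) gives
  I(n) ~ e^(f(x*)) · sqrt(2π / |f''(x*)|)
        = exp(6n ln(6n/7) − 6n) · sqrt(2π · 6n / 7^2)
        = (6n/7)^(6n) e^(−6n) · sqrt(2π·6n) / 7
        = (sqrt(2π·6n) / 7) · (6n/(7e))^(6n).
This matches Γ(6n+1)/7^(6n+1) with Stirling applied to Γ.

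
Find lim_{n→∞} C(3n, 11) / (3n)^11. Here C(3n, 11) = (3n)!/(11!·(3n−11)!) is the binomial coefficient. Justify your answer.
lim = 1/11! = 1/39916800

With N = 3n → ∞: C(N, 11) / N^11 = [N(N−1)…(N−10)] / (11! · N^11) = (1/11!) · 1 · (1 − 1/(3n)) · … · (1 − 10/(3n)). Each factor → 1 as N → ∞, so the limit is 1/11! = 1/39916800.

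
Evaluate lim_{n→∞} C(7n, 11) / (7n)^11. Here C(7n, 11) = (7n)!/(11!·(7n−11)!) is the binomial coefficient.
lim = 1/11! = 1/39916800

With N = 7n → ∞: C(N, 11) / N^11 = [N(N−1)…(N−10)] / (11! · N^11) = (1/11!) · 1 · (1 − 1/(7n)) · … · (1 − 10/(7n)). Each factor → 1 as N → ∞, so the limit is 1/11! = 1/39916800.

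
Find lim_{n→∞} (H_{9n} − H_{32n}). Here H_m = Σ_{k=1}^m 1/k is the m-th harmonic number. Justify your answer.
lim = ln(9/32)

Euler-Maclaurin gives H_m = ln m + γ + 1/(2m) + O(1/m^2). The γ and O(1/m) terms cancel in the difference:
  H_{9n} − H_{32n} = ln(9n) − ln(32n) + O(1/n) = ln(9/32) + O(1/n).
Hence the limit is ln(9/32).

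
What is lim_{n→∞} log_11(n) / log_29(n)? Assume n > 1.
lim = ln(29) / ln(11) = log_11(29)

Change of base: log_11(n) = ln n / ln 11 and log_29(n) = ln n / ln 29. The ratio is (ln n / ln 11) · (ln 29 / ln n) = ln 29 / ln 11, a constant independent of n. So the limit is ln 29 / ln 11 = log_11(29).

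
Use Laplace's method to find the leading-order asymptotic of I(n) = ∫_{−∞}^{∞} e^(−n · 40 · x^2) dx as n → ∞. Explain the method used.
I(n) = sqrt(π/(40n))

Here φ(x) = 40 · x^2 has its unique minimum at x* = 0 with φ(x*) = 0 and φ''(x*) = 80. Laplace's method gives
  I(n) ~ e^(−n φ(x*)) · sqrt(2π / (n · φ''(x*))) = sqrt(2π / (80n)) = sqrt(π/(40n)).
This is exact: substituting u = (x − 0)·sqrt(40n) gives I(n) = (1/sqrt(40n)) ∫_{−∞}^{∞} e^(−u^2) du = sqrt(π/(40n)).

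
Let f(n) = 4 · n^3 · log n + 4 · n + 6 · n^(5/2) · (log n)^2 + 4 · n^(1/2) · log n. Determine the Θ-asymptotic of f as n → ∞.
f(n) ∈ Θ(n^3 · log n)

Compare the terms by growth order. For large n, n^a · (log n)^b dominates n^a' · (log n)^b' iff a > a', or (a = a' and b > b'). Ranking the 4 terms shows the dominant one is 4 · n^3 · log n. Hence f(n) ∈ Θ(n^3 · log n).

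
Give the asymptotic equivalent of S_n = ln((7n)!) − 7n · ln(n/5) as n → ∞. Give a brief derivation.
S_n ~ 7n · (ln 35 − 1) + O(ln n)

Stirling: ln((7n)!) = 7n ln(7n) − 7n + O(ln n).
  S_n = 7n ln(7n) − 7n − 7n ln(n/5) + O(ln n)
      = 7n ln(7n) − 7n ln n + 7n ln 5 − 7n + O(ln n)
      = 7n ln 7 + 7n ln 5 − 7n + O(ln n)
      = 7n (ln 35 − 1) + O(ln n).
Numerically ln(35) − 1 ≈ 2.5553.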